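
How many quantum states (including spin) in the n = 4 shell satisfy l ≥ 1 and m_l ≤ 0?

With n = 4 the allowed l are 0, 1, …, 3.
Per l-value: l=1 → 2; l=2 → 3; l=3 → 4.
Orbitals: 2 + 3 + 4 = 9. Each orbital carries two spin states, so 9 × 2 = 18 states.

18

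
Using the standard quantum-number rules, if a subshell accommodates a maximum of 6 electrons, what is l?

l = 1

2(2l+1) = 6 ⇒ 2l+1 = 3 ⇒ l = 1.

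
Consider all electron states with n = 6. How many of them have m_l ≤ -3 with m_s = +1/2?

6

For n = 6, l ranges over 0 … 5.
Contributions: l=3 → 1; l=4 → 2; l=5 → 3.
Orbitals: 1 + 2 + 3 = 6. With m_s fixed to a single value there is one state per orbital, giving 6 states.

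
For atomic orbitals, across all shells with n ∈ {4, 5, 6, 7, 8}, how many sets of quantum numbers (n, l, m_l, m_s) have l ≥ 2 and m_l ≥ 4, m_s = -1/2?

20

Go shell by shell, enumerating (l, m_l) with l ≥ 2 and m_l ≥ 4:
n=5 → 1; n=6 → 3; n=7 → 6; n=8 → 10.
Orbitals: 1 + 3 + 6 + 10 = 20. With m_s fixed to -1/2 there is one state per orbital, so 20 states.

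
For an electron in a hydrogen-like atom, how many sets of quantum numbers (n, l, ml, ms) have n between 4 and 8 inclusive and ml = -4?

20

Work shell by shell — for each n, count the (l, ml) pairs that satisfy ml = -4:
n=5 → 1; n=6 → 2; n=7 → 3; n=8 → 4.
Orbitals: 1 + 2 + 3 + 4 = 10. Including both spin states (ms = ±1/2) gives 2 × 10 = 20 states.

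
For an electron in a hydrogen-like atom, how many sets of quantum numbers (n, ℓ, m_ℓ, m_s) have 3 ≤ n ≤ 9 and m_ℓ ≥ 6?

Per-shell orbital counts meeting the constraint:
n=7 → 1; n=8 → 3; n=9 → 6.
Orbitals: 1 + 3 + 6 = 10. Including both spin states (m_s = ±1/2) gives 2 × 10 = 20 states.

20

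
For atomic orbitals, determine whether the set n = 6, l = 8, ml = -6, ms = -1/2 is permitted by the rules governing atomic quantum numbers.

The orbital quantum number must satisfy 0 ≤ l ≤ n−1. With n = 6 the allowed l values are 0, 1, 2, 3, 4, 5, so l = 8 is out of range.

Invalid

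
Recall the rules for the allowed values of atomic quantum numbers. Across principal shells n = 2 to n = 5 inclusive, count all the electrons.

108

Shell n has n² orbitals: 2²=4 + 3²=9 + 4²=16 + 5²=25 = 54 orbitals.
Two spin states per orbital: 2 × 54 = 108 electrons.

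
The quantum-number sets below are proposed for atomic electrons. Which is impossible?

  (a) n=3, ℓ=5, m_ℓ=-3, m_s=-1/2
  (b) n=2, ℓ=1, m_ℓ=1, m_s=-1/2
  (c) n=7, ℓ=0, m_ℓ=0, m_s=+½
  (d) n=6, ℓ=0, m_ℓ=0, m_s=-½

(a)

(a) has ℓ = 5 ≥ n = 3, violating 0 ≤ ℓ ≤ n−1.
The remaining sets (b), (c), (d) satisfy all four rules.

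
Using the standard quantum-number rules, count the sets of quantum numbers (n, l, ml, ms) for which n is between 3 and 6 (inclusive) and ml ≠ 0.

Treat each shell separately and count matching orbitals:
n=3 → 6; n=4 → 12; n=5 → 20; n=6 → 30.
Orbitals: 6 + 12 + 20 + 30 = 68. Including both spin states (ms = ±1/2) gives 2 × 68 = 136 states.

136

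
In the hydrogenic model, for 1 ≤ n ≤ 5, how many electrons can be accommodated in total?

Total orbitals = 1² + 2² + 3² + 4² + 5² = 55. Doubling for spin gives 110 electrons.

110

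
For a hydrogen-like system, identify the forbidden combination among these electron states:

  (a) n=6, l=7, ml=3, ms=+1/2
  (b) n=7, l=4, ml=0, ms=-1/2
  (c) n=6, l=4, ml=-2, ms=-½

(a)

(a) has l = 7 ≥ n = 6, violating 0 ≤ l ≤ n−1.
The remaining sets (b), (c) satisfy all four rules.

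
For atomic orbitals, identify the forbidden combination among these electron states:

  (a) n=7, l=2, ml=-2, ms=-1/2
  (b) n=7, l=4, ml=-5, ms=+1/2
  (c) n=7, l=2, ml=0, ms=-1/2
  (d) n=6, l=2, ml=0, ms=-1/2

(b)

(b) has |ml| = 5 > l = 4, violating −l ≤ ml ≤ l.
The remaining sets (a), (c), (d) satisfy all four rules.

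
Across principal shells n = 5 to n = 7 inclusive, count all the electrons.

Shell n has n² orbitals: 5²=25 + 6²=36 + 7²=49 = 110 orbitals.
Two spin states per orbital: 2 × 110 = 220 electrons.

220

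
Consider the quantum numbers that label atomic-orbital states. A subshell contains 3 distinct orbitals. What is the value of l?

l = 1

2l+1 = 3 gives l = 1.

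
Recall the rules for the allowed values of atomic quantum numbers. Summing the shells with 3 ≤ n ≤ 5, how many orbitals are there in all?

Shell n has n² orbitals: 3²=9 + 4²=16 + 5²=25 = 50 orbitals.

50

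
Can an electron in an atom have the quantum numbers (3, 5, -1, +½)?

Invalid

The orbital quantum number must satisfy 0 ≤ l ≤ n−1. With n = 3 the allowed l values are 0, 1, 2, so l = 5 is out of range.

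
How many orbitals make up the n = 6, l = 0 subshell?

A subshell has 2l+1 orbitals; with l = 0, that's 1.

1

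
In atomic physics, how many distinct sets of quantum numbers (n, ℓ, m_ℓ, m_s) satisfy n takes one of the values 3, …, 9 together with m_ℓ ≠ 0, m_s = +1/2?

Go shell by shell, enumerating (ℓ, m_ℓ) with m_ℓ ≠ 0:
n=3 → 6; n=4 → 12; n=5 → 20; n=6 → 30; n=7 → 42; n=8 → 56; n=9 → 72.
Orbitals: 6 + 12 + 20 + 30 + 42 + 56 + 72 = 238. With m_s fixed to +1/2 there is one state per orbital, so 238 states.

238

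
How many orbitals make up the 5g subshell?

9

A subshell has 2l+1 orbitals; with l = 4, that's 9.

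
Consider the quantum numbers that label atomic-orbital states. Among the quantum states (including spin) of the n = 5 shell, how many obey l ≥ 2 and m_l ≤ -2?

12

Per l-value: l=2 → 1; l=3 → 2; l=4 → 3.
Orbitals: 1 + 2 + 3 = 6. Each orbital carries two spin states, so 6 × 2 = 12 states.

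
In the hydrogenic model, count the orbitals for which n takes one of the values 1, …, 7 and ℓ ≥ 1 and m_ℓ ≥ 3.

20

Work shell by shell — for each n, count the (ℓ, m_ℓ) pairs that satisfy ℓ ≥ 1 and m_ℓ ≥ 3:
n=4 → 1; n=5 → 3; n=6 → 6; n=7 → 10.
Total orbitals: 1 + 3 + 6 + 10 = 20.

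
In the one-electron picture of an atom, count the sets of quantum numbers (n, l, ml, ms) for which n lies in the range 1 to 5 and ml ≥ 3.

8

Work shell by shell — for each n, count the (l, ml) pairs that satisfy ml ≥ 3:
n=4 → 1; n=5 → 3.
Orbitals: 1 + 3 = 4. Including both spin states (ms = ±1/2) gives 2 × 4 = 8 states.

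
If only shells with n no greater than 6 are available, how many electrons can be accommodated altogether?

182

Total orbitals = 1² + 2² + 3² + 4² + 5² + 6² = 91. Doubling for spin gives 182 electrons.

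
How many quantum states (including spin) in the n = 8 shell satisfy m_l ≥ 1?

With n = 8 the allowed l are 0, 1, …, 7.
The (l, m_l) pairs meeting m_l ≥ 1 give: l=1 → 1; l=2 → 2; l=3 → 3; l=4 → 4; l=5 → 5; l=6 → 6; l=7 → 7.
Orbitals: 1 + 2 + 3 + 4 + 5 + 6 + 7 = 28. Each orbital carries two spin states, so 28 × 2 = 56 states.

56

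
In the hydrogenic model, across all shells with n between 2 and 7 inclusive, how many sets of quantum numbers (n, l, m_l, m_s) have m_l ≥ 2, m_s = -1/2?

Per-shell orbital counts meeting the constraint:
n=3 → 1; n=4 → 3; n=5 → 6; n=6 → 10; n=7 → 15.
Orbitals: 1 + 3 + 6 + 10 + 15 = 35. With m_s fixed to -1/2 there is one state per orbital, so 35 states.

35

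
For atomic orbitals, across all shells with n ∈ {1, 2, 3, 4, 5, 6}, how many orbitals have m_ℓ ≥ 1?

For each n in the range, tally the orbitals obeying m_ℓ ≥ 1:
n=2 → 1; n=3 → 3; n=4 → 6; n=5 → 10; n=6 → 15.
Total orbitals: 1 + 3 + 6 + 10 + 15 = 35.

35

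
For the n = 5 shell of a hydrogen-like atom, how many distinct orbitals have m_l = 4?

The (l, m_l) pairs meeting m_l = 4 give: l=4 → 1.
Total orbitals: 1.

1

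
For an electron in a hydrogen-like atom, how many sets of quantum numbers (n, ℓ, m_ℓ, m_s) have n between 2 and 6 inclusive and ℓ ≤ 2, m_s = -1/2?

Go shell by shell, enumerating (ℓ, m_ℓ) with ℓ ≤ 2:
n=2 → 4; n=3 → 9; n=4 → 9; n=5 → 9; n=6 → 9.
Orbitals: 4 + 9 + 9 + 9 + 9 = 40. With m_s fixed to -1/2 there is one state per orbital, so 40 states.

40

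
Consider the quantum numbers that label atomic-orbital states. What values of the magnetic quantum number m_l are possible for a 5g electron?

The 5g subshell has l = 4, and m_l takes every integer from −l to +l. With l = 4 that gives the 9 values -4, -3, -2, -1, 0, 1, 2, 3, 4.

-4, -3, -2, -1, 0, 1, 2, 3, 4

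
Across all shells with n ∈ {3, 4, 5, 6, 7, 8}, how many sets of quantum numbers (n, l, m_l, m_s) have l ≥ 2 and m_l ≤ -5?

Go shell by shell, enumerating (l, m_l) with l ≥ 2 and m_l ≤ -5:
n=6 → 1; n=7 → 3; n=8 → 6.
Orbitals: 1 + 3 + 6 = 10. Including both spin states (m_s = ±1/2) gives 2 × 10 = 20 states.

20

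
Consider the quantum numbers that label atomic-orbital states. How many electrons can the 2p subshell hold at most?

A subshell with l = 1 has 2l+1 = 3 orbitals, each holding 2 electrons (spin ±1/2), so 3 × 2 = 6.

6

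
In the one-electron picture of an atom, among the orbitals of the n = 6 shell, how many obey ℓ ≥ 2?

The (ℓ, m_ℓ) pairs meeting ℓ ≥ 2 give: ℓ=2 → 5; ℓ=3 → 7; ℓ=4 → 9; ℓ=5 → 11.
Total orbitals: 5 + 7 + 9 + 11 = 32.

32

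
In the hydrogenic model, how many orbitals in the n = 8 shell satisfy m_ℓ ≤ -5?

6

The n = 8 shell has ℓ = 0 through 7; check each.
The (ℓ, m_ℓ) pairs meeting m_ℓ ≤ -5 give: ℓ=5 → 1; ℓ=6 → 2; ℓ=7 → 3.
Total orbitals: 1 + 2 + 3 = 6.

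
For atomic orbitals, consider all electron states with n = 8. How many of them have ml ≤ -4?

For n = 8, l ranges over 0 … 7.
Contributions: l=4 → 1; l=5 → 2; l=6 → 3; l=7 → 4.
Orbitals: 1 + 2 + 3 + 4 = 10. Each orbital carries two spin states, so 10 × 2 = 20 states.

20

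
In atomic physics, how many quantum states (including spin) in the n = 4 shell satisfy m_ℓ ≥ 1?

With n = 4 the allowed ℓ are 0, 1, …, 3.
Per ℓ-value: ℓ=1 → 1; ℓ=2 → 2; ℓ=3 → 3.
Orbitals: 1 + 2 + 3 = 6. Each orbital carries two spin states, so 6 × 2 = 12 states.

12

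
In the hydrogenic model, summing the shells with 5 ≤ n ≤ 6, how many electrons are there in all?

122

Shell n has n² orbitals: 5²=25 + 6²=36 = 61 orbitals.
Two spin states per orbital: 2 × 61 = 122 electrons.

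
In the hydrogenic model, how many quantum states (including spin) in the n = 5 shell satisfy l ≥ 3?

Orbitals with l ≥ 3, by l: l=3 → 7; l=4 → 9.
Orbitals: 7 + 9 = 16. Each orbital carries two spin states, so 16 × 2 = 32 states.

32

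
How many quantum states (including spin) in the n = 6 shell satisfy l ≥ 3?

For n = 6, l ranges over 0 … 5.
Per l-value: l=3 → 7; l=4 → 9; l=5 → 11.
Orbitals: 7 + 9 + 11 = 27. Each orbital carries two spin states, so 27 × 2 = 54 states.

54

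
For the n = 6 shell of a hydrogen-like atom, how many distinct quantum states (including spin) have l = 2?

10

Contributions: l=2 → 5.
Orbitals: 5. Each orbital carries two spin states, so 5 × 2 = 10 states.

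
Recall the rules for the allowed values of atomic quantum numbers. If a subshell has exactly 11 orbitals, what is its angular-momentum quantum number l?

2l+1 = 11 gives l = 5.

l = 5 (h)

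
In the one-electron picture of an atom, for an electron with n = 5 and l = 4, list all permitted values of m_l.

-4, -3, -2, -1, 0, 1, 2, 3, 4

m_l takes every integer from −l to +l. With l = 4 that gives the 9 values -4, -3, -2, -1, 0, 1, 2, 3, 4.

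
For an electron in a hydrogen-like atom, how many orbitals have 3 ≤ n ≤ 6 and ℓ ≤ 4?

Work shell by shell — for each n, count the (ℓ, m_ℓ) pairs that satisfy ℓ ≤ 4:
n=3 → 9; n=4 → 16; n=5 → 25; n=6 → 25.
Total orbitals: 9 + 16 + 25 + 25 = 75.

75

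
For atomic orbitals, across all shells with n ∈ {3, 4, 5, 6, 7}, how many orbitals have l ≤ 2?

45

Count contributing orbitals for each principal shell:
n=3 → 9; n=4 → 9; n=5 → 9; n=6 → 9; n=7 → 9.
Total orbitals: 9 + 9 + 9 + 9 + 9 = 45.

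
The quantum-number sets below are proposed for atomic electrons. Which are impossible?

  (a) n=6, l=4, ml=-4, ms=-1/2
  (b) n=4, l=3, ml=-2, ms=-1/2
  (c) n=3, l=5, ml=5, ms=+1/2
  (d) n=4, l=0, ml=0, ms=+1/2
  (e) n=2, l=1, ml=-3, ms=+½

(c) has l = 5 ≥ n = 3, violating 0 ≤ l ≤ n−1.
(e) has |ml| = 3 > l = 1, violating −l ≤ ml ≤ l.
The remaining sets (a), (b), (d) satisfy all four rules.

(c) and (e)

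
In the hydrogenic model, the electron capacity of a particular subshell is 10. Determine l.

l = 2

2(2l+1) = 10 ⇒ 2l+1 = 5 ⇒ l = 2.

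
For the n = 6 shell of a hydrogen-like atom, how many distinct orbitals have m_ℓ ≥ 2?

10

For n = 6, ℓ ranges over 0 … 5.
Contributions: ℓ=2 → 1; ℓ=3 → 2; ℓ=4 → 3; ℓ=5 → 4.
Total orbitals: 1 + 2 + 3 + 4 = 10.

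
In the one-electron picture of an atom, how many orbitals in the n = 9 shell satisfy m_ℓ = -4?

5

Orbitals with m_ℓ = -4, by ℓ: ℓ=4 → 1; ℓ=5 → 1; ℓ=6 → 1; ℓ=7 → 1; ℓ=8 → 1.
Total orbitals: 1 + 1 + 1 + 1 + 1 = 5.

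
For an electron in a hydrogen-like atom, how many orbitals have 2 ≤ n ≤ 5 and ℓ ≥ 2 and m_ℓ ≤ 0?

Treat each shell separately and count matching orbitals:
n=3 → 3; n=4 → 7; n=5 → 12.
Total orbitals: 3 + 7 + 12 = 22.

22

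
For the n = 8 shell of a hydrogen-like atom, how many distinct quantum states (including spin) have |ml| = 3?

With n = 8 the allowed l are 0, 1, …, 7.
Orbitals with |ml| = 3, by l: l=3 → 2; l=4 → 2; l=5 → 2; l=6 → 2; l=7 → 2.
Orbitals: 2 + 2 + 2 + 2 + 2 = 10. Each orbital carries two spin states, so 10 × 2 = 20 states.

20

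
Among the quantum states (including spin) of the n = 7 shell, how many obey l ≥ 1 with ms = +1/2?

48

The n = 7 shell has l = 0 through 6; check each.
The (l, ml) pairs meeting l ≥ 1 give: l=1 → 3; l=2 → 5; l=3 → 7; l=4 → 9; l=5 → 11; l=6 → 13.
Orbitals: 3 + 5 + 7 + 9 + 11 + 13 = 48. With ms fixed to a single value there is one state per orbital, giving 48 states.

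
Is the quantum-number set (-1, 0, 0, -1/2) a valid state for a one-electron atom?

The principal quantum number must be a positive integer (n ≥ 1), but here n = -1.

No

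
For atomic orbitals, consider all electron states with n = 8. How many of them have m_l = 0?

The n = 8 shell has l = 0 through 7; check each.
Contributions: l=0 → 1; l=1 → 1; l=2 → 1; l=3 → 1; l=4 → 1; l=5 → 1; l=6 → 1; l=7 → 1.
Orbitals: 1 + 1 + 1 + 1 + 1 + 1 + 1 + 1 = 8. Each orbital carries two spin states, so 8 × 2 = 16 states.

16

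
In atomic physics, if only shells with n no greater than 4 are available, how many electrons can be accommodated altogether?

Total orbitals = 1² + 2² + 3² + 4² = 30. Doubling for spin gives 60 electrons.

60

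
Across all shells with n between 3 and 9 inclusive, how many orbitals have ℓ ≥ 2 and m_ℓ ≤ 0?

Work shell by shell — for each n, count the (ℓ, m_ℓ) pairs that satisfy ℓ ≥ 2 and m_ℓ ≤ 0:
n=3 → 3; n=4 → 7; n=5 → 12; n=6 → 18; n=7 → 25; n=8 → 33; n=9 → 42.
Total orbitals: 3 + 7 + 12 + 18 + 25 + 33 + 42 = 140.

140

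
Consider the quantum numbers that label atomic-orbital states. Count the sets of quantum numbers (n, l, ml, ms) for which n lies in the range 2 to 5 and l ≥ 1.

100

Count contributing orbitals for each principal shell:
n=2 → 3; n=3 → 8; n=4 → 15; n=5 → 24.
Orbitals: 3 + 8 + 15 + 24 = 50. Including both spin states (ms = ±1/2) gives 2 × 50 = 100 states.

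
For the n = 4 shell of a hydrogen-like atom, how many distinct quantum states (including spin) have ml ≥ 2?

6

With n = 4 the allowed l are 0, 1, …, 3.
Per l-value: l=2 → 1; l=3 → 2.
Orbitals: 1 + 2 = 3. Each orbital carries two spin states, so 3 × 2 = 6 states.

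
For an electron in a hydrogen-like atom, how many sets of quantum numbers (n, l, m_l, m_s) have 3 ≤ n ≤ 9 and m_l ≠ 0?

For each n in the range, tally the orbitals obeying m_l ≠ 0:
n=3 → 6; n=4 → 12; n=5 → 20; n=6 → 30; n=7 → 42; n=8 → 56; n=9 → 72.
Orbitals: 6 + 12 + 20 + 30 + 42 + 56 + 72 = 238. Including both spin states (m_s = ±1/2) gives 2 × 238 = 476 states.

476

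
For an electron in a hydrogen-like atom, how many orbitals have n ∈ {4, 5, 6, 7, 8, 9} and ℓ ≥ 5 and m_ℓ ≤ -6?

Per-shell orbital counts meeting the constraint:
n=7 → 1; n=8 → 3; n=9 → 6.
Total orbitals: 1 + 3 + 6 = 10.

10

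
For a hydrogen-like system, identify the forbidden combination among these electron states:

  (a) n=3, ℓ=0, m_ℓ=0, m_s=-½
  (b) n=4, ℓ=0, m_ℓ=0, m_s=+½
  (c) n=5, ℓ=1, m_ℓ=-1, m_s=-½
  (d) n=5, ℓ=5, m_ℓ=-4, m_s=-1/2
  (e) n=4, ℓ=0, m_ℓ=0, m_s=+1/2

(d)

(d) has ℓ = 5 ≥ n = 5, violating 0 ≤ ℓ ≤ n−1.
The remaining sets (a), (b), (c), (e) satisfy all four rules.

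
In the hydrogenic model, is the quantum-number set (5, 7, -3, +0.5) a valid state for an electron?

Not allowed

The orbital quantum number must satisfy 0 ≤ l ≤ n−1. With n = 5 the allowed l values are 0, 1, 2, 3, 4, so l = 7 is out of range.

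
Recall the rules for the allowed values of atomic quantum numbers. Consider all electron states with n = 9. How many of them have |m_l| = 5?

The (l, m_l) pairs meeting |m_l| = 5 give: l=5 → 2; l=6 → 2; l=7 → 2; l=8 → 2.
Orbitals: 2 + 2 + 2 + 2 = 8. Each orbital carries two spin states, so 8 × 2 = 16 states.

16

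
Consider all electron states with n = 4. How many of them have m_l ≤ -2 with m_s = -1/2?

The n = 4 shell has l = 0 through 3; check each.
Orbitals with m_l ≤ -2, by l: l=2 → 1; l=3 → 2.
Orbitals: 1 + 2 = 3. With m_s fixed to a single value there is one state per orbital, giving 3 states.

3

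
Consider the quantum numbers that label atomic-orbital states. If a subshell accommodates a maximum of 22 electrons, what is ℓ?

2(2ℓ+1) = 22 ⇒ 2ℓ+1 = 11 ⇒ ℓ = 5.

ℓ = 5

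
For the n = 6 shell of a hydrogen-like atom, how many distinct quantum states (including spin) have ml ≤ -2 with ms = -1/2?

Per l-value: l=2 → 1; l=3 → 2; l=4 → 3; l=5 → 4.
Orbitals: 1 + 2 + 3 + 4 = 10. With ms fixed to a single value there is one state per orbital, giving 10 states.

10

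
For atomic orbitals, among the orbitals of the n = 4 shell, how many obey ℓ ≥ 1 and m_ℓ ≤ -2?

Go through ℓ = 0, …, 3 (the values permitted for n = 4).
Per ℓ-value: ℓ=2 → 1; ℓ=3 → 2.
Total orbitals: 1 + 2 = 3.

3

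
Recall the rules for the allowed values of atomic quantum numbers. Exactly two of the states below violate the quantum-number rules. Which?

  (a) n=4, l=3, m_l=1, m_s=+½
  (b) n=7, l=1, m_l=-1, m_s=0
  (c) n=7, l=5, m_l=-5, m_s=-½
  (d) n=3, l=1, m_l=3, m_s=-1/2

(b) has m_s = 0, but an electron's spin must be ±1/2.
(d) has |m_l| = 3 > l = 1, violating −l ≤ m_l ≤ l.
The remaining sets (a), (c) satisfy all four rules.

(b) and (d)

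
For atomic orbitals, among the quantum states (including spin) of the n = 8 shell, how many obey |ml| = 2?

24

Go through l = 0, …, 7 (the values permitted for n = 8).
The (l, ml) pairs meeting |ml| = 2 give: l=2 → 2; l=3 → 2; l=4 → 2; l=5 → 2; l=6 → 2; l=7 → 2.
Orbitals: 2 + 2 + 2 + 2 + 2 + 2 = 12. Each orbital carries two spin states, so 12 × 2 = 24 states.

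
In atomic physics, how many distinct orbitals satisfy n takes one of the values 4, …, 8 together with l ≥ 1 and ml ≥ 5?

10

Treat each shell separately and count matching orbitals:
n=6 → 1; n=7 → 3; n=8 → 6.
Total orbitals: 1 + 3 + 6 = 10.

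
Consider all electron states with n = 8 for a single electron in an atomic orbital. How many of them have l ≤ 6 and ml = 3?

8

With n = 8 the allowed l are 0, 1, …, 7.
Per l-value: l=3 → 1; l=4 → 1; l=5 → 1; l=6 → 1.
Orbitals: 1 + 1 + 1 + 1 = 4. Each orbital carries two spin states, so 4 × 2 = 8 states.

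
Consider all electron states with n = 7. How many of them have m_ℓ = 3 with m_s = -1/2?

4

With n = 7 the allowed ℓ are 0, 1, …, 6.
Per ℓ-value: ℓ=3 → 1; ℓ=4 → 1; ℓ=5 → 1; ℓ=6 → 1.
Orbitals: 1 + 1 + 1 + 1 = 4. With m_s fixed to a single value there is one state per orbital, giving 4 states.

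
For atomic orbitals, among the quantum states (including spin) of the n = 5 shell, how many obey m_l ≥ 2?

12

The n = 5 shell has l = 0 through 4; check each.
Orbitals with m_l ≥ 2, by l: l=2 → 1; l=3 → 2; l=4 → 3.
Orbitals: 1 + 2 + 3 = 6. Each orbital carries two spin states, so 6 × 2 = 12 states.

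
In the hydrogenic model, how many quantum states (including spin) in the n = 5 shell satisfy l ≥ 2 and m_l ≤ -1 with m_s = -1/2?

9

The (l, m_l) pairs meeting l ≥ 2 and m_l ≤ -1 give: l=2 → 2; l=3 → 3; l=4 → 4.
Orbitals: 2 + 3 + 4 = 9. With m_s fixed to a single value there is one state per orbital, giving 9 states.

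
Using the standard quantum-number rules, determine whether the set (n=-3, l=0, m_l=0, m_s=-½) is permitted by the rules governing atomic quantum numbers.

The principal quantum number must be a positive integer (n ≥ 1), but here n = -3.

Not allowed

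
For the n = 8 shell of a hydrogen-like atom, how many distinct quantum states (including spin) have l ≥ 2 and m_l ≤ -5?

The n = 8 shell has l = 0 through 7; check each.
Per l-value: l=5 → 1; l=6 → 2; l=7 → 3.
Orbitals: 1 + 2 + 3 = 6. Each orbital carries two spin states, so 6 × 2 = 12 states.

12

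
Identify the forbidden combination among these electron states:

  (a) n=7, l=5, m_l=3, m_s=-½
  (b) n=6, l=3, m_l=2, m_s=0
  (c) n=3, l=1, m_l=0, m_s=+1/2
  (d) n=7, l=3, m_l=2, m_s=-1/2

(b)

(b) has m_s = 0, but an electron's spin must be ±1/2.
The remaining sets (a), (c), (d) satisfy all four rules.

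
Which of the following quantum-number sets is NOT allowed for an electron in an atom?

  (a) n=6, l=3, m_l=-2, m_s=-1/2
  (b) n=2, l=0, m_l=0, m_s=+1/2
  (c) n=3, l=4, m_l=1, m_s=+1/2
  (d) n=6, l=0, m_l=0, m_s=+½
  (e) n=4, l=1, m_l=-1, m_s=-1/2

(c) has l = 4 ≥ n = 3, violating 0 ≤ l ≤ n−1.
The remaining sets (a), (b), (d), (e) satisfy all four rules.

(c)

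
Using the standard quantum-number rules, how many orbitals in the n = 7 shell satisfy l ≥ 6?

13

The n = 7 shell has l = 0 through 6; check each.
Contributions: l=6 → 13.
Total orbitals: 13.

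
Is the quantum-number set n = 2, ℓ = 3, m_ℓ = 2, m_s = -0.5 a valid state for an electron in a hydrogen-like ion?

Not allowed

The orbital quantum number must satisfy 0 ≤ ℓ ≤ n−1. With n = 2 the allowed ℓ values are 0, 1, so ℓ = 3 is out of range.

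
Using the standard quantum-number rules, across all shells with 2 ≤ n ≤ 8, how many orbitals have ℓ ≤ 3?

93

Per-shell orbital counts meeting the constraint:
n=2 → 4; n=3 → 9; n=4 → 16; n=5 → 16; n=6 → 16; n=7 → 16; n=8 → 16.
Total orbitals: 4 + 9 + 16 + 16 + 16 + 16 + 16 = 93.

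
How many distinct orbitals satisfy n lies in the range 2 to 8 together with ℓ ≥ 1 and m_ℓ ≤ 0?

112

For each n in the range, tally the orbitals obeying ℓ ≥ 1 and m_ℓ ≤ 0:
n=2 → 2; n=3 → 5; n=4 → 9; n=5 → 14; n=6 → 20; n=7 → 27; n=8 → 35.
Total orbitals: 2 + 5 + 9 + 14 + 20 + 27 + 35 = 112.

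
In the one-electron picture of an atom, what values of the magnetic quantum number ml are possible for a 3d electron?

The 3d subshell has l = 2, and ml takes every integer from −l to +l. With l = 2 that gives the 5 values -2, -1, 0, 1, 2.

-2, -1, 0, 1, 2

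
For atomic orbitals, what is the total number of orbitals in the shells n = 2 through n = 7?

139

Shell n has n² orbitals: 2²=4 + 3²=9 + 4²=16 + 5²=25 + 6²=36 + 7²=49 = 139 orbitals.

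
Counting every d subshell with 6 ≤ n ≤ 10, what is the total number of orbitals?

A d subshell (ℓ = 2) exists for every n ≥ 3, so shells n = 6, 7, 8, 9, 10 each contribute one — 5 subshells.
Since each d subshell has 2·2+1 = 5 orbitals, the total is 5 × 5 = 25.

25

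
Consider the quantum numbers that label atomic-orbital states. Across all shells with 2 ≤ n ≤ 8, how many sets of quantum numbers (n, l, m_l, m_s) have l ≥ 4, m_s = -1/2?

110

Work shell by shell — for each n, count the (l, m_l) pairs that satisfy l ≥ 4:
n=5 → 9; n=6 → 20; n=7 → 33; n=8 → 48.
Orbitals: 9 + 20 + 33 + 48 = 110. With m_s fixed to -1/2 there is one state per orbital, so 110 states.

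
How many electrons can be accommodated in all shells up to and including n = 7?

280

Total orbitals = 1² + 2² + 3² + 4² + 5² + 6² + 7² = 140. Doubling for spin gives 280 electrons.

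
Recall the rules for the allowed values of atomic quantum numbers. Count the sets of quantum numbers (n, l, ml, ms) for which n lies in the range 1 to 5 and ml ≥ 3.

Treat each shell separately and count matching orbitals:
n=4 → 1; n=5 → 3.
Orbitals: 1 + 3 = 4. Including both spin states (ms = ±1/2) gives 2 × 4 = 8 states.

8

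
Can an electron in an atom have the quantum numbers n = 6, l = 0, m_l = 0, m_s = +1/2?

n = 6 is a positive integer. l = 0 satisfies 0 ≤ l ≤ n−1 = 5. m_l = 0 lies in the range −l … +l (here 0). m_s = +1/2 is one of ±1/2.
All four constraints are satisfied.

Allowed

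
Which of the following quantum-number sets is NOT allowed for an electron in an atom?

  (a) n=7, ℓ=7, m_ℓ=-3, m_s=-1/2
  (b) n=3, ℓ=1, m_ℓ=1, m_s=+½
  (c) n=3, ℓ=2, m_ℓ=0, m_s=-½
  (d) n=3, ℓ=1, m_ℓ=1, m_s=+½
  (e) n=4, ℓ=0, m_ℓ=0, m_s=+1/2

(a)

(a) has ℓ = 7 ≥ n = 7, violating 0 ≤ ℓ ≤ n−1.
The remaining sets (b), (c), (d), (e) satisfy all four rules.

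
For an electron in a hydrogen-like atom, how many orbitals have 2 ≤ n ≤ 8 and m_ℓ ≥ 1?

84

Treat each shell separately and count matching orbitals:
n=2 → 1; n=3 → 3; n=4 → 6; n=5 → 10; n=6 → 15; n=7 → 21; n=8 → 28.
Total orbitals: 1 + 3 + 6 + 10 + 15 + 21 + 28 = 84.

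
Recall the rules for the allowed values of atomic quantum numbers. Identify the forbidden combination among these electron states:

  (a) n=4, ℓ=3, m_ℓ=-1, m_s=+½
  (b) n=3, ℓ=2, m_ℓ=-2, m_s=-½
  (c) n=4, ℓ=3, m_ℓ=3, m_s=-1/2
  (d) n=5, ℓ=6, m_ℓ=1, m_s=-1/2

(d) has ℓ = 6 ≥ n = 5, violating 0 ≤ ℓ ≤ n−1.
The remaining sets (a), (b), (c) satisfy all four rules.

(d)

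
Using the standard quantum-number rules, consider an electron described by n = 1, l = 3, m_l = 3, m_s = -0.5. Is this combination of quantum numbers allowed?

Not allowed

The orbital quantum number must satisfy 0 ≤ l ≤ n−1. With n = 1 the allowed l values are 0, so l = 3 is out of range.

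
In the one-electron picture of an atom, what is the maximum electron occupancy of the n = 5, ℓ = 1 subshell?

6

A subshell with ℓ = 1 has 2ℓ+1 = 3 orbitals, each holding 2 electrons (spin ±1/2), so 3 × 2 = 6.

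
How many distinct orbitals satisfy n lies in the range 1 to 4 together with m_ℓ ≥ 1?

10

Count contributing orbitals for each principal shell:
n=2 → 1; n=3 → 3; n=4 → 6.
Total orbitals: 1 + 3 + 6 = 10.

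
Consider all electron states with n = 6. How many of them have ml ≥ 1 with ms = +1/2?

For n = 6, l ranges over 0 … 5.
Contributions: l=1 → 1; l=2 → 2; l=3 → 3; l=4 → 4; l=5 → 5.
Orbitals: 1 + 2 + 3 + 4 + 5 = 15. With ms fixed to a single value there is one state per orbital, giving 15 states.

15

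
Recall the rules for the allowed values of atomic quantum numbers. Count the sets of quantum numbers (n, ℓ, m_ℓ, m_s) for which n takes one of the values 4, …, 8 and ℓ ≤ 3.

Count contributing orbitals for each principal shell:
n=4 → 16; n=5 → 16; n=6 → 16; n=7 → 16; n=8 → 16.
Orbitals: 16 + 16 + 16 + 16 + 16 = 80. Including both spin states (m_s = ±1/2) gives 2 × 80 = 160 states.

160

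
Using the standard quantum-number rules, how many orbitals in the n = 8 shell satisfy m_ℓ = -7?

1

With n = 8 the allowed ℓ are 0, 1, …, 7.
The (ℓ, m_ℓ) pairs meeting m_ℓ = -7 give: ℓ=7 → 1.
Total orbitals: 1.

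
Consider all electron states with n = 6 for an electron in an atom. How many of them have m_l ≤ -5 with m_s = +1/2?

1

Go through l = 0, …, 5 (the values permitted for n = 6).
Orbitals with m_l ≤ -5, by l: l=5 → 1.
Orbitals: 1. With m_s fixed to a single value there is one state per orbital, giving 1 state.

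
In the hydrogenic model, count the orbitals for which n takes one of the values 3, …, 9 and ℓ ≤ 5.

194

Per-shell orbital counts meeting the constraint:
n=3 → 9; n=4 → 16; n=5 → 25; n=6 → 36; n=7 → 36; n=8 → 36; n=9 → 36.
Total orbitals: 9 + 16 + 25 + 36 + 36 + 36 + 36 = 194.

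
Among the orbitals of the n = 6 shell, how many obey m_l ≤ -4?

3

Go through l = 0, …, 5 (the values permitted for n = 6).
Per l-value: l=4 → 1; l=5 → 2.
Total orbitals: 1 + 2 = 3.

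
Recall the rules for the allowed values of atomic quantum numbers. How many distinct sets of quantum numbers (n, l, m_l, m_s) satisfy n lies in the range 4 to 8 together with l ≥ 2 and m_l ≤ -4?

40

Treat each shell separately and count matching orbitals:
n=5 → 1; n=6 → 3; n=7 → 6; n=8 → 10.
Orbitals: 1 + 3 + 6 + 10 = 20. Including both spin states (m_s = ±1/2) gives 2 × 20 = 40 states.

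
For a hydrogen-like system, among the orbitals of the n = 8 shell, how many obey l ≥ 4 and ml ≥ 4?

10

The n = 8 shell has l = 0 through 7; check each.
Contributions: l=4 → 1; l=5 → 2; l=6 → 3; l=7 → 4.
Total orbitals: 1 + 2 + 3 + 4 = 10.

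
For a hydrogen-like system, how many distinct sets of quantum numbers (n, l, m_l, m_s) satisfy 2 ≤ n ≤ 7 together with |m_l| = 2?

60

Work shell by shell — for each n, count the (l, m_l) pairs that satisfy |m_l| = 2:
n=3 → 2; n=4 → 4; n=5 → 6; n=6 → 8; n=7 → 10.
Orbitals: 2 + 4 + 6 + 8 + 10 = 30. Including both spin states (m_s = ±1/2) gives 2 × 30 = 60 states.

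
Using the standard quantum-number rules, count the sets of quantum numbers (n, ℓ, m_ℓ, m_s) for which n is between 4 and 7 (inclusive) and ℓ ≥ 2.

Work shell by shell — for each n, count the (ℓ, m_ℓ) pairs that satisfy ℓ ≥ 2:
n=4 → 12; n=5 → 21; n=6 → 32; n=7 → 45.
Orbitals: 12 + 21 + 32 + 45 = 110. Including both spin states (m_s = ±1/2) gives 2 × 110 = 220 states.

220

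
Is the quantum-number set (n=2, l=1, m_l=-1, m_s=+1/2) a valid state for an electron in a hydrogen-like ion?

Yes

n = 2 is a positive integer. l = 1 satisfies 0 ≤ l ≤ n−1 = 1. m_l = -1 lies in the range −l … +l (here −1 … 1). m_s = +1/2 is one of ±1/2.
All four constraints are satisfied.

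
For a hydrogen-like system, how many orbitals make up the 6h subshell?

A subshell has 2ℓ+1 orbitals; with ℓ = 5, that's 11.

11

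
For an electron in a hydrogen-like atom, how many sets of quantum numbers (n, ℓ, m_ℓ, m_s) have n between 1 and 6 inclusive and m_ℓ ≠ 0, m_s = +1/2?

Count contributing orbitals for each principal shell:
n=2 → 2; n=3 → 6; n=4 → 12; n=5 → 20; n=6 → 30.
Orbitals: 2 + 6 + 12 + 20 + 30 = 70. With m_s fixed to +1/2 there is one state per orbital, so 70 states.

70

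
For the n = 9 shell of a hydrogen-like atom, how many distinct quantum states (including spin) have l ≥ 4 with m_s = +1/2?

65

Go through l = 0, …, 8 (the values permitted for n = 9).
The (l, m_l) pairs meeting l ≥ 4 give: l=4 → 9; l=5 → 11; l=6 → 13; l=7 → 15; l=8 → 17.
Orbitals: 9 + 11 + 13 + 15 + 17 = 65. With m_s fixed to a single value there is one state per orbital, giving 65 states.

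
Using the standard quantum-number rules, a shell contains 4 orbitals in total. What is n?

n = 2

n² = 4 ⇒ n = 2.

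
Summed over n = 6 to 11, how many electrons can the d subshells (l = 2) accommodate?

A d subshell (l = 2) exists for every n ≥ 3, so shells n = 6, 7, 8, 9, 10, 11 each contribute one — 6 subshells.
Since each d subshell holds 2(2·2+1) = 10 electrons, the total is 6 × 10 = 60.

60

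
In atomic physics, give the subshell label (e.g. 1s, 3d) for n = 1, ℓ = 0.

1s

ℓ = 0 corresponds to the letter 's', so the subshell is 1s.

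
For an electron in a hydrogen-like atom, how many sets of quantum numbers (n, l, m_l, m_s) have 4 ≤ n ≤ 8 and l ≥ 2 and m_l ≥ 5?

20

Count contributing orbitals for each principal shell:
n=6 → 1; n=7 → 3; n=8 → 6.
Orbitals: 1 + 3 + 6 = 10. Including both spin states (m_s = ±1/2) gives 2 × 10 = 20 states.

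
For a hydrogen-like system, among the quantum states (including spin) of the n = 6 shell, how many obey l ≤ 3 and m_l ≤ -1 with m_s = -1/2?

6

The (l, m_l) pairs meeting l ≤ 3 and m_l ≤ -1 give: l=1 → 1; l=2 → 2; l=3 → 3.
Orbitals: 1 + 2 + 3 = 6. With m_s fixed to a single value there is one state per orbital, giving 6 states.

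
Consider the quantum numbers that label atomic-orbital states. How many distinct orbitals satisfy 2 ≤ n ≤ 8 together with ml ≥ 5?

Work shell by shell — for each n, count the (l, ml) pairs that satisfy ml ≥ 5:
n=6 → 1; n=7 → 3; n=8 → 6.
Total orbitals: 1 + 3 + 6 = 10.

10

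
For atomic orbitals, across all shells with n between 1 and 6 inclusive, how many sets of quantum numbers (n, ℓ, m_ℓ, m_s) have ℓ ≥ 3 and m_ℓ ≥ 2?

32

Go shell by shell, enumerating (ℓ, m_ℓ) with ℓ ≥ 3 and m_ℓ ≥ 2:
n=4 → 2; n=5 → 5; n=6 → 9.
Orbitals: 2 + 5 + 9 = 16. Including both spin states (m_s = ±1/2) gives 2 × 16 = 32 states.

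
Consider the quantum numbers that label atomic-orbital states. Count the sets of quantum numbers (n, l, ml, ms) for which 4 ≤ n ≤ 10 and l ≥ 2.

Per-shell orbital counts meeting the constraint:
n=4 → 12; n=5 → 21; n=6 → 32; n=7 → 45; n=8 → 60; n=9 → 77; n=10 → 96.
Orbitals: 12 + 21 + 32 + 45 + 60 + 77 + 96 = 343. Including both spin states (ms = ±1/2) gives 2 × 343 = 686 states.

686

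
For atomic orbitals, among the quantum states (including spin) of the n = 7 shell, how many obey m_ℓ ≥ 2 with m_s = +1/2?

With n = 7 the allowed ℓ are 0, 1, …, 6.
Orbitals with m_ℓ ≥ 2, by ℓ: ℓ=2 → 1; ℓ=3 → 2; ℓ=4 → 3; ℓ=5 → 4; ℓ=6 → 5.
Orbitals: 1 + 2 + 3 + 4 + 5 = 15. With m_s fixed to a single value there is one state per orbital, giving 15 states.

15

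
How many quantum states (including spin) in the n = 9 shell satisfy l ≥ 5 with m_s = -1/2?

With n = 9 the allowed l are 0, 1, …, 8.
Per l-value: l=5 → 11; l=6 → 13; l=7 → 15; l=8 → 17.
Orbitals: 11 + 13 + 15 + 17 = 56. With m_s fixed to a single value there is one state per orbital, giving 56 states.

56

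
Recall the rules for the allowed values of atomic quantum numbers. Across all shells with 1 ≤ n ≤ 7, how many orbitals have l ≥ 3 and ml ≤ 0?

50

For each n in the range, tally the orbitals obeying l ≥ 3 and ml ≤ 0:
n=4 → 4; n=5 → 9; n=6 → 15; n=7 → 22.
Total orbitals: 4 + 9 + 15 + 22 = 50.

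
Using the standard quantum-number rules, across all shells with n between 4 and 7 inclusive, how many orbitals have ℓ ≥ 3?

90

Treat each shell separately and count matching orbitals:
n=4 → 7; n=5 → 16; n=6 → 27; n=7 → 40.
Total orbitals: 7 + 16 + 27 + 40 = 90.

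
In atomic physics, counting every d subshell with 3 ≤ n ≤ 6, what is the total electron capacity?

A d subshell (l = 2) exists for every n ≥ 3, so shells n = 3, 4, 5, 6 each contribute one — 4 subshells.
Since each d subshell holds 2(2·2+1) = 10 electrons, the total is 4 × 10 = 40.

40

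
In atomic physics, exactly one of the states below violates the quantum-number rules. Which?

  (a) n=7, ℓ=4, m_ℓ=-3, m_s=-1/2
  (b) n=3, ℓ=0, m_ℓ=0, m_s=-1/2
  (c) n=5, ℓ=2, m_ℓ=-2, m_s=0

(c)

(c) has m_s = 0, but an electron's spin must be ±1/2.
The remaining sets (a), (b) satisfy all four rules.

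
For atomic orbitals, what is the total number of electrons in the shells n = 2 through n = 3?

Shell n has n² orbitals: 2²=4 + 3²=9 = 13 orbitals.
Two spin states per orbital: 2 × 13 = 26 electrons.

26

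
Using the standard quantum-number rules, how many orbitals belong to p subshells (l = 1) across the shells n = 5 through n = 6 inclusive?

A p subshell (l = 1) exists for every n ≥ 2, so shells n = 5, 6 each contribute one — 2 subshells.
Since each p subshell has 2·1+1 = 3 orbitals, the total is 2 × 3 = 6.

6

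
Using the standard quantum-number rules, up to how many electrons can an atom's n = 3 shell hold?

18

A shell holds 2n² electrons: 2 × 3² = 2 × 9 = 18.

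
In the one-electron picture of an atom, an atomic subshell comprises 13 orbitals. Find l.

2l+1 = 13 gives l = 6.

l = 6 (i)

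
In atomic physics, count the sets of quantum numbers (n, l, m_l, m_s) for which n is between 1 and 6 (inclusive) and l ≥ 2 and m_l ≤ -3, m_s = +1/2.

10

Count contributing orbitals for each principal shell:
n=4 → 1; n=5 → 3; n=6 → 6.
Orbitals: 1 + 3 + 6 = 10. With m_s fixed to +1/2 there is one state per orbital, so 10 states.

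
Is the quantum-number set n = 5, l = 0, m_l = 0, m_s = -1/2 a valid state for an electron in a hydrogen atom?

Yes

n = 5 is a positive integer. l = 0 satisfies 0 ≤ l ≤ n−1 = 4. m_l = 0 lies in the range −l … +l (here 0). m_s = -1/2 is one of ±1/2.
All four constraints are satisfied.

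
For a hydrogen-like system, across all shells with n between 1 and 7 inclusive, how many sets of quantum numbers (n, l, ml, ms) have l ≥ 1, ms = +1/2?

Treat each shell separately and count matching orbitals:
n=2 → 3; n=3 → 8; n=4 → 15; n=5 → 24; n=6 → 35; n=7 → 48.
Orbitals: 3 + 8 + 15 + 24 + 35 + 48 = 133. With ms fixed to +1/2 there is one state per orbital, so 133 states.

133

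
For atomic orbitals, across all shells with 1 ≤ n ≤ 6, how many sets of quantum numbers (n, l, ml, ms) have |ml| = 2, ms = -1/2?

20

Treat each shell separately and count matching orbitals:
n=3 → 2; n=4 → 4; n=5 → 6; n=6 → 8.
Orbitals: 2 + 4 + 6 + 8 = 20. With ms fixed to -1/2 there is one state per orbital, so 20 states.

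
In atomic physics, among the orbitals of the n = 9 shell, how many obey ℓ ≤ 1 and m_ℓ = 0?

The n = 9 shell has ℓ = 0 through 8; check each.
Per ℓ-value: ℓ=0 → 1; ℓ=1 → 1.
Total orbitals: 1 + 1 = 2.

2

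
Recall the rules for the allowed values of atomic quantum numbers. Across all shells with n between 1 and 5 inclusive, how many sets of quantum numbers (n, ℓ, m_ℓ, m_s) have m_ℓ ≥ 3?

Go shell by shell, enumerating (ℓ, m_ℓ) with m_ℓ ≥ 3:
n=4 → 1; n=5 → 3.
Orbitals: 1 + 3 = 4. Including both spin states (m_s = ±1/2) gives 2 × 4 = 8 states.

8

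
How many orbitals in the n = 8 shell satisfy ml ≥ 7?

1

With n = 8 the allowed l are 0, 1, …, 7.
Contributions: l=7 → 1.
Total orbitals: 1.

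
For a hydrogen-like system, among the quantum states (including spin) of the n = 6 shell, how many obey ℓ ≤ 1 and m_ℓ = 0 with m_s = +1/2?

2

Orbitals with ℓ ≤ 1 and m_ℓ = 0, by ℓ: ℓ=0 → 1; ℓ=1 → 1.
Orbitals: 1 + 1 = 2. With m_s fixed to a single value there is one state per orbital, giving 2 states.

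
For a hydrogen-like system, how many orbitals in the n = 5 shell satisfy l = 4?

With n = 5 the allowed l are 0, 1, …, 4.
Orbitals with l = 4, by l: l=4 → 9.
Total orbitals: 9.

9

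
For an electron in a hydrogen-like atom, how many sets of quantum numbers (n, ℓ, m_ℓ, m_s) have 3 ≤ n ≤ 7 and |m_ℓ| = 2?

Count contributing orbitals for each principal shell:
n=3 → 2; n=4 → 4; n=5 → 6; n=6 → 8; n=7 → 10.
Orbitals: 2 + 4 + 6 + 8 + 10 = 30. Including both spin states (m_s = ±1/2) gives 2 × 30 = 60 states.

60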